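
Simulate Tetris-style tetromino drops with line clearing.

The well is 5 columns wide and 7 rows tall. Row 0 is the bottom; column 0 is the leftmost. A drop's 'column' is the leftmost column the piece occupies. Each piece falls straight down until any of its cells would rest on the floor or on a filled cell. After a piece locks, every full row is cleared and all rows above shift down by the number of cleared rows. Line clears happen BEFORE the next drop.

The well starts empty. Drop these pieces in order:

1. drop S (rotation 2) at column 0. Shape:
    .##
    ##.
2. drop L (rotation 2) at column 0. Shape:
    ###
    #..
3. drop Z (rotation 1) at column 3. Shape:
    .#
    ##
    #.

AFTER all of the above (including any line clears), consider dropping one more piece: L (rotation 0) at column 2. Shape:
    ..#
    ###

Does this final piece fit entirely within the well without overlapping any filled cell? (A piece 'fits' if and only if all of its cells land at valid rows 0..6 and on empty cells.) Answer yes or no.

Answer: yes

Derivation:
Drop 1: S rot2 at col 0 lands with bottom-row=0; cleared 0 line(s) (total 0); column heights now [1 2 2 0 0], max=2
Drop 2: L rot2 at col 0 lands with bottom-row=1; cleared 0 line(s) (total 0); column heights now [3 3 3 0 0], max=3
Drop 3: Z rot1 at col 3 lands with bottom-row=0; cleared 1 line(s) (total 1); column heights now [2 2 2 1 2], max=2
Test piece L rot0 at col 2 (width 3): heights before test = [2 2 2 1 2]; fits = True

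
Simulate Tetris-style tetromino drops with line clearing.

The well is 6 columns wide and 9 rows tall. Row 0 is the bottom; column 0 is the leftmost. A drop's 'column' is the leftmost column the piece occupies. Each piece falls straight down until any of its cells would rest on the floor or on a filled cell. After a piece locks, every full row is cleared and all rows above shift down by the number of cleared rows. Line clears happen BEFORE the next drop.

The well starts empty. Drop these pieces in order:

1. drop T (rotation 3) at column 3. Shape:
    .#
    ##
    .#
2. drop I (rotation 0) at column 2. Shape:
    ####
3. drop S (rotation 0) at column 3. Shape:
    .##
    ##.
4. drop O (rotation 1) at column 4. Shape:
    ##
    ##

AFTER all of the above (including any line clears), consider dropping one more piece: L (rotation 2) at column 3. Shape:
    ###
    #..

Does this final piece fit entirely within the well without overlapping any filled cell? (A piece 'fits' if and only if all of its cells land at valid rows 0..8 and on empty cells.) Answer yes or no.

Drop 1: T rot3 at col 3 lands with bottom-row=0; cleared 0 line(s) (total 0); column heights now [0 0 0 2 3 0], max=3
Drop 2: I rot0 at col 2 lands with bottom-row=3; cleared 0 line(s) (total 0); column heights now [0 0 4 4 4 4], max=4
Drop 3: S rot0 at col 3 lands with bottom-row=4; cleared 0 line(s) (total 0); column heights now [0 0 4 5 6 6], max=6
Drop 4: O rot1 at col 4 lands with bottom-row=6; cleared 0 line(s) (total 0); column heights now [0 0 4 5 8 8], max=8
Test piece L rot2 at col 3 (width 3): heights before test = [0 0 4 5 8 8]; fits = True

Answer: yes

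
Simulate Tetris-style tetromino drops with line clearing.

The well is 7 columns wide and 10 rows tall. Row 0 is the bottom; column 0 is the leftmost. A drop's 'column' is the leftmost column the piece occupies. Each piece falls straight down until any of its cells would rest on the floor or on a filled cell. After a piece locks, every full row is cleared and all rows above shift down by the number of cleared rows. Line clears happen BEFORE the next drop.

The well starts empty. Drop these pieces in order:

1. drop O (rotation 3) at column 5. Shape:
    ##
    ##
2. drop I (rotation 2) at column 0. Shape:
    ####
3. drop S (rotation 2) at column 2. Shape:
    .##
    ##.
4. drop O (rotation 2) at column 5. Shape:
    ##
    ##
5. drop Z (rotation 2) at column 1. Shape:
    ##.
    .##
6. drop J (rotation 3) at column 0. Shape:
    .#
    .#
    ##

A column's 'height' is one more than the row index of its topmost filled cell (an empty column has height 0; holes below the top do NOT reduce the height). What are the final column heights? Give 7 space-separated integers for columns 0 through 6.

Answer: 6 8 5 4 3 4 4

Derivation:
Drop 1: O rot3 at col 5 lands with bottom-row=0; cleared 0 line(s) (total 0); column heights now [0 0 0 0 0 2 2], max=2
Drop 2: I rot2 at col 0 lands with bottom-row=0; cleared 0 line(s) (total 0); column heights now [1 1 1 1 0 2 2], max=2
Drop 3: S rot2 at col 2 lands with bottom-row=1; cleared 0 line(s) (total 0); column heights now [1 1 2 3 3 2 2], max=3
Drop 4: O rot2 at col 5 lands with bottom-row=2; cleared 0 line(s) (total 0); column heights now [1 1 2 3 3 4 4], max=4
Drop 5: Z rot2 at col 1 lands with bottom-row=3; cleared 0 line(s) (total 0); column heights now [1 5 5 4 3 4 4], max=5
Drop 6: J rot3 at col 0 lands with bottom-row=5; cleared 0 line(s) (total 0); column heights now [6 8 5 4 3 4 4], max=8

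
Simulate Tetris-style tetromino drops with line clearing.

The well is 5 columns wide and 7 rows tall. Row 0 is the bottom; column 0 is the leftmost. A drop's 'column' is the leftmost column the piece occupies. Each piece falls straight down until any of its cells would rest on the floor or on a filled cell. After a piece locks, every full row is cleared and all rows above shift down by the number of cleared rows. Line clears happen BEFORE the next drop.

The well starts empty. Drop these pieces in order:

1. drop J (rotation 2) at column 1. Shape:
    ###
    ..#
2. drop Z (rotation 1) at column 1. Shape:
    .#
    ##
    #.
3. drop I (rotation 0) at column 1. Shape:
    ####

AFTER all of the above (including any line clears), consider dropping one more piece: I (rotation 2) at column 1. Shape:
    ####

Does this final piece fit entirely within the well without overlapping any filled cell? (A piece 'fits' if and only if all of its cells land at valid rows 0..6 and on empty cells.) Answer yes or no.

Answer: yes

Derivation:
Drop 1: J rot2 at col 1 lands with bottom-row=0; cleared 0 line(s) (total 0); column heights now [0 2 2 2 0], max=2
Drop 2: Z rot1 at col 1 lands with bottom-row=2; cleared 0 line(s) (total 0); column heights now [0 4 5 2 0], max=5
Drop 3: I rot0 at col 1 lands with bottom-row=5; cleared 0 line(s) (total 0); column heights now [0 6 6 6 6], max=6
Test piece I rot2 at col 1 (width 4): heights before test = [0 6 6 6 6]; fits = True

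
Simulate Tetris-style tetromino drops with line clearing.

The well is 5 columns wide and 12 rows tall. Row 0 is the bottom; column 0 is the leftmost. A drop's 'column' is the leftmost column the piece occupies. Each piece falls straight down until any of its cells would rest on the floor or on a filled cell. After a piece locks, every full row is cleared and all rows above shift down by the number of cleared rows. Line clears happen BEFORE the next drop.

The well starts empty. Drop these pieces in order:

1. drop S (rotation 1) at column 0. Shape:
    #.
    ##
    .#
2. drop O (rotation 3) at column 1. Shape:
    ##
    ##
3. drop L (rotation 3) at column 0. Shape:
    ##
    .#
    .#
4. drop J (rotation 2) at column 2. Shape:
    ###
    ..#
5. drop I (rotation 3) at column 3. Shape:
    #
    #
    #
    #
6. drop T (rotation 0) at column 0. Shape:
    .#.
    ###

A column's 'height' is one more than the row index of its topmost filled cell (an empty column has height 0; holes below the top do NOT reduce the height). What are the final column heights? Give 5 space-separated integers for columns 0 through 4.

Answer: 8 9 8 9 5

Derivation:
Drop 1: S rot1 at col 0 lands with bottom-row=0; cleared 0 line(s) (total 0); column heights now [3 2 0 0 0], max=3
Drop 2: O rot3 at col 1 lands with bottom-row=2; cleared 0 line(s) (total 0); column heights now [3 4 4 0 0], max=4
Drop 3: L rot3 at col 0 lands with bottom-row=4; cleared 0 line(s) (total 0); column heights now [7 7 4 0 0], max=7
Drop 4: J rot2 at col 2 lands with bottom-row=3; cleared 0 line(s) (total 0); column heights now [7 7 5 5 5], max=7
Drop 5: I rot3 at col 3 lands with bottom-row=5; cleared 0 line(s) (total 0); column heights now [7 7 5 9 5], max=9
Drop 6: T rot0 at col 0 lands with bottom-row=7; cleared 0 line(s) (total 0); column heights now [8 9 8 9 5], max=9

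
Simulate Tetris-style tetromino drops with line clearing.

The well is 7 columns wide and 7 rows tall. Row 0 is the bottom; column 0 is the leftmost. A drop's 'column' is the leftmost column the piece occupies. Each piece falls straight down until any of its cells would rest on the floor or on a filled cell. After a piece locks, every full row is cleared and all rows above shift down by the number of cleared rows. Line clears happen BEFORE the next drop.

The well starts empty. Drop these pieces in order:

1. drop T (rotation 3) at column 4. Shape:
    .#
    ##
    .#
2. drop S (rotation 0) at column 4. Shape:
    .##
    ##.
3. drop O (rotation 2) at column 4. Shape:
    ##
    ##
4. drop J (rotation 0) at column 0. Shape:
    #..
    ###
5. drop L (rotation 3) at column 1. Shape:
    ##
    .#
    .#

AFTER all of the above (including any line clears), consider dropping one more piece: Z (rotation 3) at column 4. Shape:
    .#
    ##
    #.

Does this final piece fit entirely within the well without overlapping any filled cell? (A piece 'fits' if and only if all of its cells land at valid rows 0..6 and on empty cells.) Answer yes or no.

Answer: no

Derivation:
Drop 1: T rot3 at col 4 lands with bottom-row=0; cleared 0 line(s) (total 0); column heights now [0 0 0 0 2 3 0], max=3
Drop 2: S rot0 at col 4 lands with bottom-row=3; cleared 0 line(s) (total 0); column heights now [0 0 0 0 4 5 5], max=5
Drop 3: O rot2 at col 4 lands with bottom-row=5; cleared 0 line(s) (total 0); column heights now [0 0 0 0 7 7 5], max=7
Drop 4: J rot0 at col 0 lands with bottom-row=0; cleared 0 line(s) (total 0); column heights now [2 1 1 0 7 7 5], max=7
Drop 5: L rot3 at col 1 lands with bottom-row=1; cleared 0 line(s) (total 0); column heights now [2 4 4 0 7 7 5], max=7
Test piece Z rot3 at col 4 (width 2): heights before test = [2 4 4 0 7 7 5]; fits = False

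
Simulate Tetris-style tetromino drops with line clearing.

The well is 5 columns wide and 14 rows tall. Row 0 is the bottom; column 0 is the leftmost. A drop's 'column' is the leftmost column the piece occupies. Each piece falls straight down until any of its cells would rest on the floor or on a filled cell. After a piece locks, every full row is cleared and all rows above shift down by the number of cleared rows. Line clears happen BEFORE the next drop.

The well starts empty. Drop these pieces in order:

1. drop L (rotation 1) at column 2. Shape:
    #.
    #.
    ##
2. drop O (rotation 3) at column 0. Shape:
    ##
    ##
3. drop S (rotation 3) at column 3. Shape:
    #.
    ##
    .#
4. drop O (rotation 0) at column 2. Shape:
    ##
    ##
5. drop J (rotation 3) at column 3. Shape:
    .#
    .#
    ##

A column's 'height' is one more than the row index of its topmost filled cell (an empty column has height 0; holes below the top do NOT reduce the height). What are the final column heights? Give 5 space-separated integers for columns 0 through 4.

Answer: 0 0 3 4 6

Derivation:
Drop 1: L rot1 at col 2 lands with bottom-row=0; cleared 0 line(s) (total 0); column heights now [0 0 3 1 0], max=3
Drop 2: O rot3 at col 0 lands with bottom-row=0; cleared 0 line(s) (total 0); column heights now [2 2 3 1 0], max=3
Drop 3: S rot3 at col 3 lands with bottom-row=0; cleared 2 line(s) (total 2); column heights now [0 0 1 1 0], max=1
Drop 4: O rot0 at col 2 lands with bottom-row=1; cleared 0 line(s) (total 2); column heights now [0 0 3 3 0], max=3
Drop 5: J rot3 at col 3 lands with bottom-row=3; cleared 0 line(s) (total 2); column heights now [0 0 3 4 6], max=6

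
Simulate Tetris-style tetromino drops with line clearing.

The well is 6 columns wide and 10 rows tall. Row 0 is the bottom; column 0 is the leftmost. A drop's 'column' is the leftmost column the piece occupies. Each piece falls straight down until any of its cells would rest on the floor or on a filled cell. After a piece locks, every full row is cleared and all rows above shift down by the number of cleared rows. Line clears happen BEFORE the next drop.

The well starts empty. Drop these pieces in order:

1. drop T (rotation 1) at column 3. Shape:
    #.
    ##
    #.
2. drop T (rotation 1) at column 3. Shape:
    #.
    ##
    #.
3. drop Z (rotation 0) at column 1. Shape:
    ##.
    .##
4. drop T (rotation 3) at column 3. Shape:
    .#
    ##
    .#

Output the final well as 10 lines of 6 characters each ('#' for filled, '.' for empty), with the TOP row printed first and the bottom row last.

Answer: ......
....#.
.####.
..###.
...#..
...##.
...#..
...#..
...##.
...#..

Derivation:
Drop 1: T rot1 at col 3 lands with bottom-row=0; cleared 0 line(s) (total 0); column heights now [0 0 0 3 2 0], max=3
Drop 2: T rot1 at col 3 lands with bottom-row=3; cleared 0 line(s) (total 0); column heights now [0 0 0 6 5 0], max=6
Drop 3: Z rot0 at col 1 lands with bottom-row=6; cleared 0 line(s) (total 0); column heights now [0 8 8 7 5 0], max=8
Drop 4: T rot3 at col 3 lands with bottom-row=6; cleared 0 line(s) (total 0); column heights now [0 8 8 8 9 0], max=9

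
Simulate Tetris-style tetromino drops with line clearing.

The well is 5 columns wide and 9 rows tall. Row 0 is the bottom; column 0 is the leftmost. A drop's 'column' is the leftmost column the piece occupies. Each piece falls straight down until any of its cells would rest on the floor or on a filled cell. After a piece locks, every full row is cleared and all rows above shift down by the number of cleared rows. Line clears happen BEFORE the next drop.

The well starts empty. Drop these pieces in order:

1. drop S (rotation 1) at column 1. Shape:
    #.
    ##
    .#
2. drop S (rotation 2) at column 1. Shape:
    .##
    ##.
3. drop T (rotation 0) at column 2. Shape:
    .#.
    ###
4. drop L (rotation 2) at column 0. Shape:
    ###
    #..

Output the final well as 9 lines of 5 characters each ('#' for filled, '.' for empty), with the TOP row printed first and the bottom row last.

Drop 1: S rot1 at col 1 lands with bottom-row=0; cleared 0 line(s) (total 0); column heights now [0 3 2 0 0], max=3
Drop 2: S rot2 at col 1 lands with bottom-row=3; cleared 0 line(s) (total 0); column heights now [0 4 5 5 0], max=5
Drop 3: T rot0 at col 2 lands with bottom-row=5; cleared 0 line(s) (total 0); column heights now [0 4 6 7 6], max=7
Drop 4: L rot2 at col 0 lands with bottom-row=5; cleared 0 line(s) (total 0); column heights now [7 7 7 7 6], max=7

Answer: .....
.....
####.
#.###
..##.
.##..
.#...
.##..
..#..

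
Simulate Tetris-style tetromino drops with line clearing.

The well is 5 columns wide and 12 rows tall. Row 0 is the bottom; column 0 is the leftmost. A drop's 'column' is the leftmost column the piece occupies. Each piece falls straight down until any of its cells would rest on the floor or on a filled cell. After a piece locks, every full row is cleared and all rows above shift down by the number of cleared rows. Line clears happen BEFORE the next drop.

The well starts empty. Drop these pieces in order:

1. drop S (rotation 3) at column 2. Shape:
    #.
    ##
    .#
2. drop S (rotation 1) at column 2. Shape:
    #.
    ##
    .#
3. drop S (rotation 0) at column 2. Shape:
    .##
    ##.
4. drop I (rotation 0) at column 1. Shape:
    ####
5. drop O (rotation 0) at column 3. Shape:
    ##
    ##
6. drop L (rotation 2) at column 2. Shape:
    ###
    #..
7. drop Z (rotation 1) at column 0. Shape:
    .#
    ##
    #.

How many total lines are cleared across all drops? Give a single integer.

Answer: 1

Derivation:
Drop 1: S rot3 at col 2 lands with bottom-row=0; cleared 0 line(s) (total 0); column heights now [0 0 3 2 0], max=3
Drop 2: S rot1 at col 2 lands with bottom-row=2; cleared 0 line(s) (total 0); column heights now [0 0 5 4 0], max=5
Drop 3: S rot0 at col 2 lands with bottom-row=5; cleared 0 line(s) (total 0); column heights now [0 0 6 7 7], max=7
Drop 4: I rot0 at col 1 lands with bottom-row=7; cleared 0 line(s) (total 0); column heights now [0 8 8 8 8], max=8
Drop 5: O rot0 at col 3 lands with bottom-row=8; cleared 0 line(s) (total 0); column heights now [0 8 8 10 10], max=10
Drop 6: L rot2 at col 2 lands with bottom-row=9; cleared 0 line(s) (total 0); column heights now [0 8 11 11 11], max=11
Drop 7: Z rot1 at col 0 lands with bottom-row=7; cleared 1 line(s) (total 1); column heights now [8 9 10 10 10], max=10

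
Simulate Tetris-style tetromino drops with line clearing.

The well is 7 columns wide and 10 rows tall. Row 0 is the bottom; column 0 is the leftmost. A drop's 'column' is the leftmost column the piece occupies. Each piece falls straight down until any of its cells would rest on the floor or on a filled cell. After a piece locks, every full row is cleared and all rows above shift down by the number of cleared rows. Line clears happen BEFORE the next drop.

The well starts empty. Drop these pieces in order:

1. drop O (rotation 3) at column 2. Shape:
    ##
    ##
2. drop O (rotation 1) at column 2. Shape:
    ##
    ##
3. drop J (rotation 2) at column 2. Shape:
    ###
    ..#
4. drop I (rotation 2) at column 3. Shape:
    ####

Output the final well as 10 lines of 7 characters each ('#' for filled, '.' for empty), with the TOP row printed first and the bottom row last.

Answer: .......
.......
.......
.......
...####
..###..
..###..
..##...
..##...
..##...

Derivation:
Drop 1: O rot3 at col 2 lands with bottom-row=0; cleared 0 line(s) (total 0); column heights now [0 0 2 2 0 0 0], max=2
Drop 2: O rot1 at col 2 lands with bottom-row=2; cleared 0 line(s) (total 0); column heights now [0 0 4 4 0 0 0], max=4
Drop 3: J rot2 at col 2 lands with bottom-row=3; cleared 0 line(s) (total 0); column heights now [0 0 5 5 5 0 0], max=5
Drop 4: I rot2 at col 3 lands with bottom-row=5; cleared 0 line(s) (total 0); column heights now [0 0 5 6 6 6 6], max=6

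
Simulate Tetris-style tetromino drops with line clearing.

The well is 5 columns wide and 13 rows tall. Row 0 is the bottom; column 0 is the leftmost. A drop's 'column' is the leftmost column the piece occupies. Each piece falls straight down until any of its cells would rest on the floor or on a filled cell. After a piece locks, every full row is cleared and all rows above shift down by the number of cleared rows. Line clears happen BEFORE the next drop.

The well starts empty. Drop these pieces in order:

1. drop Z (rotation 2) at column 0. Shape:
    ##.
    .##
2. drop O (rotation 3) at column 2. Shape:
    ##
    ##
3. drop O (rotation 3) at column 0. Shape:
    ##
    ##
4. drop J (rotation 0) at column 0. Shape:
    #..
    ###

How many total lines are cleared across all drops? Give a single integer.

Drop 1: Z rot2 at col 0 lands with bottom-row=0; cleared 0 line(s) (total 0); column heights now [2 2 1 0 0], max=2
Drop 2: O rot3 at col 2 lands with bottom-row=1; cleared 0 line(s) (total 0); column heights now [2 2 3 3 0], max=3
Drop 3: O rot3 at col 0 lands with bottom-row=2; cleared 0 line(s) (total 0); column heights now [4 4 3 3 0], max=4
Drop 4: J rot0 at col 0 lands with bottom-row=4; cleared 0 line(s) (total 0); column heights now [6 5 5 3 0], max=6

Answer: 0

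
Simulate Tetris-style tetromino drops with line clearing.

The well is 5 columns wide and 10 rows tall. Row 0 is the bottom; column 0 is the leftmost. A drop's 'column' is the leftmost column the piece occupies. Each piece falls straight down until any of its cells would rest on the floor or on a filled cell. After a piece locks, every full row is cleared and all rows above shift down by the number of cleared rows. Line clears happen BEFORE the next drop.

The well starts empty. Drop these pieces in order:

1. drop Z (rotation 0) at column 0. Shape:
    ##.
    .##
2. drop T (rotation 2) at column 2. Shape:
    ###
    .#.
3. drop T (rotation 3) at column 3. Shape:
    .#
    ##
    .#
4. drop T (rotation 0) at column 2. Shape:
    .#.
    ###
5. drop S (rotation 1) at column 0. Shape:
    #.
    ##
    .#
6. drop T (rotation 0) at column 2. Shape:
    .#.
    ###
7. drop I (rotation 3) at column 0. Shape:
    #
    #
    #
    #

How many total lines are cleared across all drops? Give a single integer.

Drop 1: Z rot0 at col 0 lands with bottom-row=0; cleared 0 line(s) (total 0); column heights now [2 2 1 0 0], max=2
Drop 2: T rot2 at col 2 lands with bottom-row=0; cleared 1 line(s) (total 1); column heights now [0 1 1 1 0], max=1
Drop 3: T rot3 at col 3 lands with bottom-row=0; cleared 0 line(s) (total 1); column heights now [0 1 1 2 3], max=3
Drop 4: T rot0 at col 2 lands with bottom-row=3; cleared 0 line(s) (total 1); column heights now [0 1 4 5 4], max=5
Drop 5: S rot1 at col 0 lands with bottom-row=1; cleared 0 line(s) (total 1); column heights now [4 3 4 5 4], max=5
Drop 6: T rot0 at col 2 lands with bottom-row=5; cleared 0 line(s) (total 1); column heights now [4 3 6 7 6], max=7
Drop 7: I rot3 at col 0 lands with bottom-row=4; cleared 0 line(s) (total 1); column heights now [8 3 6 7 6], max=8

Answer: 1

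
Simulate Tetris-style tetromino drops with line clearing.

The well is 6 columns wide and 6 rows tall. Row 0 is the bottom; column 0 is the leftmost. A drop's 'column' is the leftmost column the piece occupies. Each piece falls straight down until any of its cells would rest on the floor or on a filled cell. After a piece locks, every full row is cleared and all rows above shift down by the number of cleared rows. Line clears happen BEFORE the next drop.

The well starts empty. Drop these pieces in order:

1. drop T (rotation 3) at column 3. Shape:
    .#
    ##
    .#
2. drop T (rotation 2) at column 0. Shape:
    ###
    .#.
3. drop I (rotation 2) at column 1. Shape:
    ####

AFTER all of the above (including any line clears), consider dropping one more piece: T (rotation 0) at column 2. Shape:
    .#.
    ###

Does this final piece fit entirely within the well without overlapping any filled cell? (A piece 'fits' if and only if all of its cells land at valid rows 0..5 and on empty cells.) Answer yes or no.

Answer: yes

Derivation:
Drop 1: T rot3 at col 3 lands with bottom-row=0; cleared 0 line(s) (total 0); column heights now [0 0 0 2 3 0], max=3
Drop 2: T rot2 at col 0 lands with bottom-row=0; cleared 0 line(s) (total 0); column heights now [2 2 2 2 3 0], max=3
Drop 3: I rot2 at col 1 lands with bottom-row=3; cleared 0 line(s) (total 0); column heights now [2 4 4 4 4 0], max=4
Test piece T rot0 at col 2 (width 3): heights before test = [2 4 4 4 4 0]; fits = True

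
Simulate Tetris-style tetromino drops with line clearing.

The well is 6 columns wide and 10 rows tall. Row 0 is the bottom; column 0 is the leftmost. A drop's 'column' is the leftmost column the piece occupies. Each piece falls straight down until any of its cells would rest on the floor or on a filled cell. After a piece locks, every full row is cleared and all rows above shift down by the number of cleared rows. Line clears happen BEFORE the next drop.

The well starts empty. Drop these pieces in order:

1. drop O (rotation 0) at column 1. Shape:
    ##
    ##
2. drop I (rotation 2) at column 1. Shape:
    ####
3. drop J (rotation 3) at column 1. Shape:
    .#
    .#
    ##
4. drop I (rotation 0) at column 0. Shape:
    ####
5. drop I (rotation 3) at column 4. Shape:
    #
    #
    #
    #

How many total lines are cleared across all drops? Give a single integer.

Answer: 0

Derivation:
Drop 1: O rot0 at col 1 lands with bottom-row=0; cleared 0 line(s) (total 0); column heights now [0 2 2 0 0 0], max=2
Drop 2: I rot2 at col 1 lands with bottom-row=2; cleared 0 line(s) (total 0); column heights now [0 3 3 3 3 0], max=3
Drop 3: J rot3 at col 1 lands with bottom-row=3; cleared 0 line(s) (total 0); column heights now [0 4 6 3 3 0], max=6
Drop 4: I rot0 at col 0 lands with bottom-row=6; cleared 0 line(s) (total 0); column heights now [7 7 7 7 3 0], max=7
Drop 5: I rot3 at col 4 lands with bottom-row=3; cleared 0 line(s) (total 0); column heights now [7 7 7 7 7 0], max=7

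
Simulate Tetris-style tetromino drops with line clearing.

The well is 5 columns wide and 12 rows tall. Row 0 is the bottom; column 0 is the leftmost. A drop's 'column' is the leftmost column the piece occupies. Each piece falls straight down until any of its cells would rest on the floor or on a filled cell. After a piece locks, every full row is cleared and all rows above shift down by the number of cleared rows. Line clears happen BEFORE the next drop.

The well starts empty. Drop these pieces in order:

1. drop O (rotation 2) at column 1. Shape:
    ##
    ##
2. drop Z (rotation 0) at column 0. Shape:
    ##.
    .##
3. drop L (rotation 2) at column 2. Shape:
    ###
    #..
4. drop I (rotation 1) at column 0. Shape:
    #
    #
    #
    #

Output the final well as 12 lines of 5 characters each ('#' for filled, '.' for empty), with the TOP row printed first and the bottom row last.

Answer: .....
.....
.....
.....
#....
#....
#....
#.###
###..
.##..
.##..
.##..

Derivation:
Drop 1: O rot2 at col 1 lands with bottom-row=0; cleared 0 line(s) (total 0); column heights now [0 2 2 0 0], max=2
Drop 2: Z rot0 at col 0 lands with bottom-row=2; cleared 0 line(s) (total 0); column heights now [4 4 3 0 0], max=4
Drop 3: L rot2 at col 2 lands with bottom-row=3; cleared 0 line(s) (total 0); column heights now [4 4 5 5 5], max=5
Drop 4: I rot1 at col 0 lands with bottom-row=4; cleared 0 line(s) (total 0); column heights now [8 4 5 5 5], max=8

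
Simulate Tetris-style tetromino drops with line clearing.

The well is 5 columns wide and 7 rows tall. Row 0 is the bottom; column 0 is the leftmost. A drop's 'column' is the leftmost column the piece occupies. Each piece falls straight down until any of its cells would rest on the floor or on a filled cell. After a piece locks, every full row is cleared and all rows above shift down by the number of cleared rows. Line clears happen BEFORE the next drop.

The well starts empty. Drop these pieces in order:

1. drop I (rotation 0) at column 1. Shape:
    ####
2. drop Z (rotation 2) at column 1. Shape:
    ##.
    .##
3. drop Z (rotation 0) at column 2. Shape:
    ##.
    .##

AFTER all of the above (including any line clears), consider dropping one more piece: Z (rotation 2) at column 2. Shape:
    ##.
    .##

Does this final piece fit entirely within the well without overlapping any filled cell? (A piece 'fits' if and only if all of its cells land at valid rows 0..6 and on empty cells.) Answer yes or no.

Answer: yes

Derivation:
Drop 1: I rot0 at col 1 lands with bottom-row=0; cleared 0 line(s) (total 0); column heights now [0 1 1 1 1], max=1
Drop 2: Z rot2 at col 1 lands with bottom-row=1; cleared 0 line(s) (total 0); column heights now [0 3 3 2 1], max=3
Drop 3: Z rot0 at col 2 lands with bottom-row=2; cleared 0 line(s) (total 0); column heights now [0 3 4 4 3], max=4
Test piece Z rot2 at col 2 (width 3): heights before test = [0 3 4 4 3]; fits = True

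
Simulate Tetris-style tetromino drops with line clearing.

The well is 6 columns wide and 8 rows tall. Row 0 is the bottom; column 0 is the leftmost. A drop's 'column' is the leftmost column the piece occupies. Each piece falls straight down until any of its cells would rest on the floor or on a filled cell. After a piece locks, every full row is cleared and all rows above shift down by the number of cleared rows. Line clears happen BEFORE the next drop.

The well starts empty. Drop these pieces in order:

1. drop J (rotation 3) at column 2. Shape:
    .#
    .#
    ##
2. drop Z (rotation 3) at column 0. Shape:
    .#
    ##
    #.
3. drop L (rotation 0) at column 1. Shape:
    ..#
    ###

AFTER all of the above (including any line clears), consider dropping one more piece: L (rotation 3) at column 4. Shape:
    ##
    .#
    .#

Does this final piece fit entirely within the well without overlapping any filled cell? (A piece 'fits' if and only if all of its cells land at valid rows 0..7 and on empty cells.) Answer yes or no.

Drop 1: J rot3 at col 2 lands with bottom-row=0; cleared 0 line(s) (total 0); column heights now [0 0 1 3 0 0], max=3
Drop 2: Z rot3 at col 0 lands with bottom-row=0; cleared 0 line(s) (total 0); column heights now [2 3 1 3 0 0], max=3
Drop 3: L rot0 at col 1 lands with bottom-row=3; cleared 0 line(s) (total 0); column heights now [2 4 4 5 0 0], max=5
Test piece L rot3 at col 4 (width 2): heights before test = [2 4 4 5 0 0]; fits = True

Answer: yes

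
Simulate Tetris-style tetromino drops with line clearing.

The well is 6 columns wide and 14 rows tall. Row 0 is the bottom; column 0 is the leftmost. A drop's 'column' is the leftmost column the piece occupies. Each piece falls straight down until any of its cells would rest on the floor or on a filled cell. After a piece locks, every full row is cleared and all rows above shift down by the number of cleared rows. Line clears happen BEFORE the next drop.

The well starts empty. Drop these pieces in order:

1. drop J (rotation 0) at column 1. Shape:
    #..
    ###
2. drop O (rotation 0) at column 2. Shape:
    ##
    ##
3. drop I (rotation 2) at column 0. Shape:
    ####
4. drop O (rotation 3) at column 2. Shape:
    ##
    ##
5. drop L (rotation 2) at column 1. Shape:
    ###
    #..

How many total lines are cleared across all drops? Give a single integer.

Drop 1: J rot0 at col 1 lands with bottom-row=0; cleared 0 line(s) (total 0); column heights now [0 2 1 1 0 0], max=2
Drop 2: O rot0 at col 2 lands with bottom-row=1; cleared 0 line(s) (total 0); column heights now [0 2 3 3 0 0], max=3
Drop 3: I rot2 at col 0 lands with bottom-row=3; cleared 0 line(s) (total 0); column heights now [4 4 4 4 0 0], max=4
Drop 4: O rot3 at col 2 lands with bottom-row=4; cleared 0 line(s) (total 0); column heights now [4 4 6 6 0 0], max=6
Drop 5: L rot2 at col 1 lands with bottom-row=5; cleared 0 line(s) (total 0); column heights now [4 7 7 7 0 0], max=7

Answer: 0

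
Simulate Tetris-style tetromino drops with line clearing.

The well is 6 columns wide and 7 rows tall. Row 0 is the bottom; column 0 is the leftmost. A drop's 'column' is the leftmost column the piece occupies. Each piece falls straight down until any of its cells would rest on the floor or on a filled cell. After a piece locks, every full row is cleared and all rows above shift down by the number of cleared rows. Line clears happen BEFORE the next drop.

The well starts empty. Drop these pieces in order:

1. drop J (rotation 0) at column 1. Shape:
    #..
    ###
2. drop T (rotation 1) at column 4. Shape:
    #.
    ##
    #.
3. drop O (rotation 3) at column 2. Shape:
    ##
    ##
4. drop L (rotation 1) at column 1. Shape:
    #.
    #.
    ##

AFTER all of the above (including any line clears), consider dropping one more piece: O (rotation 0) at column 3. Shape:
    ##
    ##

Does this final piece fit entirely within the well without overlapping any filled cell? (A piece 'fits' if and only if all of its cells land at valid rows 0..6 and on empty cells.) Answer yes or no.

Answer: yes

Derivation:
Drop 1: J rot0 at col 1 lands with bottom-row=0; cleared 0 line(s) (total 0); column heights now [0 2 1 1 0 0], max=2
Drop 2: T rot1 at col 4 lands with bottom-row=0; cleared 0 line(s) (total 0); column heights now [0 2 1 1 3 2], max=3
Drop 3: O rot3 at col 2 lands with bottom-row=1; cleared 0 line(s) (total 0); column heights now [0 2 3 3 3 2], max=3
Drop 4: L rot1 at col 1 lands with bottom-row=3; cleared 0 line(s) (total 0); column heights now [0 6 4 3 3 2], max=6
Test piece O rot0 at col 3 (width 2): heights before test = [0 6 4 3 3 2]; fits = True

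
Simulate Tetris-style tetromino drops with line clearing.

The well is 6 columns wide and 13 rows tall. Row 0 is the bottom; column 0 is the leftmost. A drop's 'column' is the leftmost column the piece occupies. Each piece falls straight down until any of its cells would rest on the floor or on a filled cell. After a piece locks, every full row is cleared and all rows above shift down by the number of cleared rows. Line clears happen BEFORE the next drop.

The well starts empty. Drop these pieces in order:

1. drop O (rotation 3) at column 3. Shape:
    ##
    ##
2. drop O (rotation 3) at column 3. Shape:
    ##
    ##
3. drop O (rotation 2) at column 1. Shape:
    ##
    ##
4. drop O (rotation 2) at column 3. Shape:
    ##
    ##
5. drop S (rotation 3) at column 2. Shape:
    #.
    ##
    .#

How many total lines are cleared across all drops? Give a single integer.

Answer: 0

Derivation:
Drop 1: O rot3 at col 3 lands with bottom-row=0; cleared 0 line(s) (total 0); column heights now [0 0 0 2 2 0], max=2
Drop 2: O rot3 at col 3 lands with bottom-row=2; cleared 0 line(s) (total 0); column heights now [0 0 0 4 4 0], max=4
Drop 3: O rot2 at col 1 lands with bottom-row=0; cleared 0 line(s) (total 0); column heights now [0 2 2 4 4 0], max=4
Drop 4: O rot2 at col 3 lands with bottom-row=4; cleared 0 line(s) (total 0); column heights now [0 2 2 6 6 0], max=6
Drop 5: S rot3 at col 2 lands with bottom-row=6; cleared 0 line(s) (total 0); column heights now [0 2 9 8 6 0], max=9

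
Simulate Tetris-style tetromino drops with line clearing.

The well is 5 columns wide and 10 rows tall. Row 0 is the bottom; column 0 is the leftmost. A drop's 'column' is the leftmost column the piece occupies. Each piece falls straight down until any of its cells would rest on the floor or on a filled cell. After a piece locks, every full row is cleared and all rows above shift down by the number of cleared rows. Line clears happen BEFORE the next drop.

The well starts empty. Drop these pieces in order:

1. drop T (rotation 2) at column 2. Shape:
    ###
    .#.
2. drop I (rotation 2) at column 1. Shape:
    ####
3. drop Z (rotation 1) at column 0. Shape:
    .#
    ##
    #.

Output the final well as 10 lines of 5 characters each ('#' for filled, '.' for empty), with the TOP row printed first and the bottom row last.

Answer: .....
.....
.....
.....
.....
.....
.#...
##...
..###
...#.

Derivation:
Drop 1: T rot2 at col 2 lands with bottom-row=0; cleared 0 line(s) (total 0); column heights now [0 0 2 2 2], max=2
Drop 2: I rot2 at col 1 lands with bottom-row=2; cleared 0 line(s) (total 0); column heights now [0 3 3 3 3], max=3
Drop 3: Z rot1 at col 0 lands with bottom-row=2; cleared 1 line(s) (total 1); column heights now [3 4 2 2 2], max=4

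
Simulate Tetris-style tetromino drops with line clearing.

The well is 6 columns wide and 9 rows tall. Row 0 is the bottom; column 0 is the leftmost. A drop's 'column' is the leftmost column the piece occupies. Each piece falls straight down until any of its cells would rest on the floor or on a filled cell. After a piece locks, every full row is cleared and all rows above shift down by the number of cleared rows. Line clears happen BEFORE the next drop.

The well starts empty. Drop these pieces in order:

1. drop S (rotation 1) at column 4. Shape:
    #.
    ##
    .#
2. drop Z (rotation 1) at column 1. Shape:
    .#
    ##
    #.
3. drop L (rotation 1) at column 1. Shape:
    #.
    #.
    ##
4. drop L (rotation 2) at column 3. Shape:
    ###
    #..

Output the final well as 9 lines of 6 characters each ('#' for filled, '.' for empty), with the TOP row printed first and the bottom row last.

Drop 1: S rot1 at col 4 lands with bottom-row=0; cleared 0 line(s) (total 0); column heights now [0 0 0 0 3 2], max=3
Drop 2: Z rot1 at col 1 lands with bottom-row=0; cleared 0 line(s) (total 0); column heights now [0 2 3 0 3 2], max=3
Drop 3: L rot1 at col 1 lands with bottom-row=3; cleared 0 line(s) (total 0); column heights now [0 6 4 0 3 2], max=6
Drop 4: L rot2 at col 3 lands with bottom-row=2; cleared 0 line(s) (total 0); column heights now [0 6 4 4 4 4], max=6

Answer: ......
......
......
.#....
.#....
.#####
..###.
.##.##
.#...#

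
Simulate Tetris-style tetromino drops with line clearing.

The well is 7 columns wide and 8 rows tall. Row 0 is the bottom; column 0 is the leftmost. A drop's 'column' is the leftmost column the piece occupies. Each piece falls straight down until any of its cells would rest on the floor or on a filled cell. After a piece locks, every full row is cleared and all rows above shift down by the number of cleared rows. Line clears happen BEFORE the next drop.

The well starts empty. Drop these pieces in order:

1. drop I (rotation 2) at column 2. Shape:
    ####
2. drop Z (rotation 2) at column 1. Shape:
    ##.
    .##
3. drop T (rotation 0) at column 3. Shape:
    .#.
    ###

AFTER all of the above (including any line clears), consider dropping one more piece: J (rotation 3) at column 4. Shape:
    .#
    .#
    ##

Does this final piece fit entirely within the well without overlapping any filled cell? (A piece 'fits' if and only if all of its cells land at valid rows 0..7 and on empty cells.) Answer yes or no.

Answer: yes

Derivation:
Drop 1: I rot2 at col 2 lands with bottom-row=0; cleared 0 line(s) (total 0); column heights now [0 0 1 1 1 1 0], max=1
Drop 2: Z rot2 at col 1 lands with bottom-row=1; cleared 0 line(s) (total 0); column heights now [0 3 3 2 1 1 0], max=3
Drop 3: T rot0 at col 3 lands with bottom-row=2; cleared 0 line(s) (total 0); column heights now [0 3 3 3 4 3 0], max=4
Test piece J rot3 at col 4 (width 2): heights before test = [0 3 3 3 4 3 0]; fits = True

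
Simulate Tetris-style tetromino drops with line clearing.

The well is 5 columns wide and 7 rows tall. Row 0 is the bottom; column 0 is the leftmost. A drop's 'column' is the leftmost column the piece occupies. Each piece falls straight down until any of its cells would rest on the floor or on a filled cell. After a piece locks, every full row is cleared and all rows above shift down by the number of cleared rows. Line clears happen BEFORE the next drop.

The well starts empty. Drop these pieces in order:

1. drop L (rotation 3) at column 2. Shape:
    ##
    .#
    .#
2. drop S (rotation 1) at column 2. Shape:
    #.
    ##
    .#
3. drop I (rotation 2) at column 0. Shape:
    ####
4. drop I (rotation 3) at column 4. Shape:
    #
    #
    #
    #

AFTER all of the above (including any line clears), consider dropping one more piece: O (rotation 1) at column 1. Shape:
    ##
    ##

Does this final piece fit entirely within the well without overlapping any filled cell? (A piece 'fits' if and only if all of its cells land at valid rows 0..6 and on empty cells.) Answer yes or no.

Drop 1: L rot3 at col 2 lands with bottom-row=0; cleared 0 line(s) (total 0); column heights now [0 0 3 3 0], max=3
Drop 2: S rot1 at col 2 lands with bottom-row=3; cleared 0 line(s) (total 0); column heights now [0 0 6 5 0], max=6
Drop 3: I rot2 at col 0 lands with bottom-row=6; cleared 0 line(s) (total 0); column heights now [7 7 7 7 0], max=7
Drop 4: I rot3 at col 4 lands with bottom-row=0; cleared 0 line(s) (total 0); column heights now [7 7 7 7 4], max=7
Test piece O rot1 at col 1 (width 2): heights before test = [7 7 7 7 4]; fits = False

Answer: no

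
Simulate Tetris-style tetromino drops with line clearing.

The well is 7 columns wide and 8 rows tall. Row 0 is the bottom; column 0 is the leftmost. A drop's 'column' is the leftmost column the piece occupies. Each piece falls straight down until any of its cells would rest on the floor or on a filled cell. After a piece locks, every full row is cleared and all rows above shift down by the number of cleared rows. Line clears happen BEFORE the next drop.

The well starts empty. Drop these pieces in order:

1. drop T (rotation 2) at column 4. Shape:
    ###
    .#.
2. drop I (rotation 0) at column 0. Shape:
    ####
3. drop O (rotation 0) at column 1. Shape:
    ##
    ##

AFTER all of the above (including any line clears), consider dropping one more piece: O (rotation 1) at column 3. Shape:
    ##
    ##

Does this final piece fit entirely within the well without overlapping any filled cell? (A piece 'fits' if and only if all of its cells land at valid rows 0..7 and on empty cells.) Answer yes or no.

Drop 1: T rot2 at col 4 lands with bottom-row=0; cleared 0 line(s) (total 0); column heights now [0 0 0 0 2 2 2], max=2
Drop 2: I rot0 at col 0 lands with bottom-row=0; cleared 0 line(s) (total 0); column heights now [1 1 1 1 2 2 2], max=2
Drop 3: O rot0 at col 1 lands with bottom-row=1; cleared 0 line(s) (total 0); column heights now [1 3 3 1 2 2 2], max=3
Test piece O rot1 at col 3 (width 2): heights before test = [1 3 3 1 2 2 2]; fits = True

Answer: yes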